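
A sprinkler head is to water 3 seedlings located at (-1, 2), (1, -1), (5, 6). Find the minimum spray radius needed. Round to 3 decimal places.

Call the three points A, B, C in the order given.
Side lengths²: AB² = 13, AC² = 52, BC² = 65.
Since BC² = 65 ≥ 52 + 13 = 65, the angle opposite BC is not acute, so the smallest enclosing circle has BC as diameter.
Centre = midpoint of BC = (3, 2.5), r² = 65/4 = 16.25.
r = √(16.25) ≈ 4.031.

4.031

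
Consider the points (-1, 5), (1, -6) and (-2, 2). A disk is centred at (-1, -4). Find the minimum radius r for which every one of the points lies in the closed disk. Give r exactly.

9

The required radius is the distance from (-1, -4) to the farthest point.
Squared distances: 81, 8, 37.
Maximum is 81, attained at (-1, 5).
r = √81 = 9.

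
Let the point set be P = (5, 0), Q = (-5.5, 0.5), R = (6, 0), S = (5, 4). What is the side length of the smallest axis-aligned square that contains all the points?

11.5

The bounding box has width 11.5 and height 4.
An axis-aligned square enclosing the set must have side ≥ max(width, height).
So the minimum side is max(11.5, 4) = 11.5.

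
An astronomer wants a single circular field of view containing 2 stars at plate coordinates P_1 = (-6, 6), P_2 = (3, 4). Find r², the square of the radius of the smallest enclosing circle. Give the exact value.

21.25

The smallest circle enclosing two points has them as diameter endpoints.
Centre = midpoint = (-1.5, 5); r² = |P_1P_2|²/4 = 85/4 = 21.25.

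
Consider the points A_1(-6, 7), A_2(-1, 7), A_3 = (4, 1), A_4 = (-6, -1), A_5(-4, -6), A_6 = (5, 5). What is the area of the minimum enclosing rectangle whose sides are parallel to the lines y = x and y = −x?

160

In coordinates u = x + y, v = x − y the rectangle is axis-aligned; the map (x,y)→(u,v) scales areas by 2.
u-values: 1, 6, 5, -7, -10, 10; range = 10 − (-10) = 20.
v-values: -13, -8, 3, -5, 2, 0; range = 3 − (-13) = 16.
Area = (20 × 16) / 2 = 160.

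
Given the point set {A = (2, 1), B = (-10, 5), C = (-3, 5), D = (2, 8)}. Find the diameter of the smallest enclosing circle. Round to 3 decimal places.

The minimum enclosing circle of a finite set is fixed by two of the points (as a diameter) or three (as a circumcircle).
The minimum enclosing circle is determined by three boundary points: A, B, D.
Their circumcentre is (-3.5, 4.5) with r² = 42.5.
The farthest remaining point C is at distance² 0.5 ≤ 42.5.
Diameter = 2r = 2√(42.5) ≈ 13.038.

13.038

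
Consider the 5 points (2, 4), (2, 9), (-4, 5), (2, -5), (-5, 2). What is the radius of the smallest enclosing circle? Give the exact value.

A smallest enclosing disk is always determined by at most three of the input points on its boundary.
The farthest pair is (2, 9)–(2, -5) with squared distance 196. The circle on this segment as diameter has centre (2, 2) and r² = 196/4 = 49.
Check (2, 4): distance² to centre = 4 ≤ 49, so it lies inside.
All remaining points lie in this disk, and no smaller disk contains both endpoints, so this is the minimum enclosing circle.
r = √49 = 7.

7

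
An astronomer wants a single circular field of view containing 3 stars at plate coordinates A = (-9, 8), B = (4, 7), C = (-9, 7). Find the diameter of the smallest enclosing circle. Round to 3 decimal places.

13.038

Side lengths²: AB² = 170, AC² = 1, BC² = 169.
Since AB² = 170 ≥ 169 + 1 = 170, the angle opposite AB is not acute, so the smallest enclosing circle has AB as diameter.
Centre = midpoint of AB = (-2.5, 7.5), r² = 170/4 = 42.5.
Diameter = 2r = 2√(42.5) ≈ 13.038.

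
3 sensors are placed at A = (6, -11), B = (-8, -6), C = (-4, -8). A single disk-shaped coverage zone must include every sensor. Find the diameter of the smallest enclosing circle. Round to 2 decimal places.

14.87

Side lengths²: AB² = 221, AC² = 109, BC² = 20.
Since AB² = 221 ≥ 109 + 20 = 129, the angle opposite AB is not acute, so the smallest enclosing circle has AB as diameter.
Centre = midpoint of AB = (-1, -8.5), r² = 221/4 = 55.25.
Diameter = 2r = 2√(55.25) ≈ 14.87.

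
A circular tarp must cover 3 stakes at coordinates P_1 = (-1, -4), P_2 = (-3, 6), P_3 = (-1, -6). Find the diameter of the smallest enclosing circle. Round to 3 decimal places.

12.166

Side lengths²: P_1P_2² = 104, P_1P_3² = 4, P_2P_3² = 148.
Since P_2P_3² = 148 ≥ 104 + 4 = 108, the angle opposite P_2P_3 is not acute, so the smallest enclosing circle has P_2P_3 as diameter.
Centre = midpoint of P_2P_3 = (-2, 0), r² = 148/4 = 37.
Diameter = 2r = 2√37 ≈ 12.166.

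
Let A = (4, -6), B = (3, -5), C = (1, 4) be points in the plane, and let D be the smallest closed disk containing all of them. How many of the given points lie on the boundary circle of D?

2

Side lengths²: AB² = 2, AC² = 109, BC² = 85.
Since AC² = 109 ≥ 85 + 2 = 87, the angle opposite AC is not acute, so the smallest enclosing circle has AC as diameter.
Centre = midpoint of AC = (2.5, -1), r² = 109/4 = 27.25.
The points at distance exactly r from the centre are A, C — 2 points.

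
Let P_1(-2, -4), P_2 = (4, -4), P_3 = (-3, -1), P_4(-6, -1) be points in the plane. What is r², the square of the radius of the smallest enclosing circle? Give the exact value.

The minimum enclosing circle of a finite set is fixed by two of the points (as a diameter) or three (as a circumcircle).
The farthest pair is P_2–P_4 with squared distance 109. The circle on this segment as diameter has centre (-1, -2.5) and r² = 109/4 = 27.25.
Check P_1: distance² to centre = 3.25 ≤ 27.25, so it lies inside.
All remaining points lie in this disk, and no smaller disk contains both endpoints, so this is the minimum enclosing circle.

27.25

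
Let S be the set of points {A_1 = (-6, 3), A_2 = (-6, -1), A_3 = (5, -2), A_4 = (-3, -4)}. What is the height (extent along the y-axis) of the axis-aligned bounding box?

7

max y = 3, min y = -4, so height = 7.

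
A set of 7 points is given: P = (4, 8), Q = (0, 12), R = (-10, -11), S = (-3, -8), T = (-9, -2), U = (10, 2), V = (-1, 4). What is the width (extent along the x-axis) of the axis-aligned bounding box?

max x = 10, min x = -10, so width = 20.

20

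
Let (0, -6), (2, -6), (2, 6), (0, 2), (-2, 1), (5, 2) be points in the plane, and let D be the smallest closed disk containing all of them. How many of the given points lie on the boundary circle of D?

3

A smallest enclosing disk is always determined by at most three of the input points on its boundary.
The farthest pair is (0, -6)–(2, 6) with squared distance 148. The circle on this segment as diameter has centre (1, 0) and r² = 148/4 = 37.
Check (2, -6): distance² to centre = 37 ≤ 37, so it lies inside.
All remaining points lie in this disk, and no smaller disk contains both endpoints, so this is the minimum enclosing circle.
The points at distance exactly r from the centre are (0, -6), (2, -6), (2, 6) — 3 points.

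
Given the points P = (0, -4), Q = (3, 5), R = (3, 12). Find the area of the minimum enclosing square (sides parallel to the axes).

The bounding box has width 3 and height 16.
An axis-aligned square enclosing the set must have side ≥ max(width, height).
So the minimum side is max(3, 16) = 16.
Area = 16² = 256.

256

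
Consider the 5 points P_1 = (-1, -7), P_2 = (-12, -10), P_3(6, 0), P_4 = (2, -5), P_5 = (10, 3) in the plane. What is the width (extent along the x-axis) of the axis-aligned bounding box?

22

max x = 10, min x = -12, so width = 22.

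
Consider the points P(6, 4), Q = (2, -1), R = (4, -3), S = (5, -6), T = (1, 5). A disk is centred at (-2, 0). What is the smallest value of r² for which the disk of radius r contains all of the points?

The required radius is the distance from (-2, 0) to the farthest point.
Squared distances: 80, 17, 45, 85, 34.
Maximum is 85, attained at S.

85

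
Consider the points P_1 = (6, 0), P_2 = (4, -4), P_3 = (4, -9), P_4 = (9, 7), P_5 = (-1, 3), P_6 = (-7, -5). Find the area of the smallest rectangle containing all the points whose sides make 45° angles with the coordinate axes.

In coordinates u = x + y, v = x − y the rectangle is axis-aligned; the map (x,y)→(u,v) scales areas by 2.
u-values: 6, 0, -5, 16, 2, -12; range = 16 − (-12) = 28.
v-values: 6, 8, 13, 2, -4, -2; range = 13 − (-4) = 17.
Area = (28 × 17) / 2 = 238.

238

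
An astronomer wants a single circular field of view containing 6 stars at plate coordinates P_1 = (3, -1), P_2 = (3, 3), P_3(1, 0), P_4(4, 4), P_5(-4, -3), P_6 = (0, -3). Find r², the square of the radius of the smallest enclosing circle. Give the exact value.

28.25

A smallest enclosing disk is always determined by at most three of the input points on its boundary.
The farthest pair is P_4–P_5 with squared distance 113. The circle on this segment as diameter has centre (0, 0.5) and r² = 113/4 = 28.25.
Check P_1: distance² to centre = 11.25 ≤ 28.25, so it lies inside.
All remaining points lie in this disk, and no smaller disk contains both endpoints, so this is the minimum enclosing circle.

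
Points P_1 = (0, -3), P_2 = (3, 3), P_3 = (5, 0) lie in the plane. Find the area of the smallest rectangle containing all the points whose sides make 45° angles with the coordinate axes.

22.5

In coordinates u = x + y, v = x − y the rectangle is axis-aligned; the map (x,y)→(u,v) scales areas by 2.
u-values: -3, 6, 5; range = 6 − (-3) = 9.
v-values: 3, 0, 5; range = 5 − 0 = 5.
Area = (9 × 5) / 2 = 22.5.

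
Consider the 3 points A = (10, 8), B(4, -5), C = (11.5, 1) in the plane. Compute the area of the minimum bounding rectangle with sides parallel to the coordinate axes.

97.5

x ranges over [4, 11.5], width 7.5.
y ranges over [-5, 8], height 13.
Area = 7.5 × 13 = 97.5.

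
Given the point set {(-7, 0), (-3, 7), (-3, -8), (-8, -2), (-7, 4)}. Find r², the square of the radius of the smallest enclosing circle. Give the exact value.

56.25

By Welzl's lemma the MEC is supported by two points (diametrically opposite) or three points (on a circumcircle).
The farthest pair is (-3, 7)–(-3, -8) with squared distance 225. The circle on this segment as diameter has centre (-3, -0.5) and r² = 225/4 = 56.25.
Check (-7, 0): distance² to centre = 16.25 ≤ 56.25, so it lies inside.
All remaining points lie in this disk, and no smaller disk contains both endpoints, so this is the minimum enclosing circle.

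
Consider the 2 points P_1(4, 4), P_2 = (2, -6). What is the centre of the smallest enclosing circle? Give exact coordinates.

(3, -1)

The smallest circle enclosing two points has them as diameter endpoints.
Centre = midpoint = (3, -1); r² = |P_1P_2|²/4 = 104/4 = 26.
Centre = (3, -1).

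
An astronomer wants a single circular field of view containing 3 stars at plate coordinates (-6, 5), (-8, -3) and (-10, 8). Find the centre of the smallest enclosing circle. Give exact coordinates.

Call the three points A, B, C in the order given.
Side lengths²: AB² = 68, AC² = 25, BC² = 125.
Since BC² = 125 ≥ 68 + 25 = 93, the angle opposite BC is not acute, so the smallest enclosing circle has BC as diameter.
Centre = midpoint of BC = (-9, 2.5), r² = 125/4 = 31.25.
Centre = (-9, 2.5).

(-9, 2.5)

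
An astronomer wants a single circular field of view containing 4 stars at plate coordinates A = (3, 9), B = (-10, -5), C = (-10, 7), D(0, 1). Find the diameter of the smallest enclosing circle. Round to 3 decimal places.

19.105

The minimum enclosing circle of a finite set is fixed by two of the points (as a diameter) or three (as a circumcircle).
The farthest pair is A–B with squared distance 365. The circle on this segment as diameter has centre (-3.5, 2) and r² = 365/4 = 91.25.
Check C: distance² to centre = 67.25 ≤ 91.25, so it lies inside.
All remaining points lie in this disk, and no smaller disk contains both endpoints, so this is the minimum enclosing circle.
Diameter = 2r = 2√(91.25) ≈ 19.105.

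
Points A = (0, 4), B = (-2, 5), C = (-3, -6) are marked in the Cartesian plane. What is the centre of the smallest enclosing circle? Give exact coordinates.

(-2.5, -0.5)

Side lengths²: AB² = 5, AC² = 109, BC² = 122.
Since BC² = 122 ≥ 109 + 5 = 114, the angle opposite BC is not acute, so the smallest enclosing circle has BC as diameter.
Centre = midpoint of BC = (-2.5, -0.5), r² = 122/4 = 30.5.
Centre = (-2.5, -0.5).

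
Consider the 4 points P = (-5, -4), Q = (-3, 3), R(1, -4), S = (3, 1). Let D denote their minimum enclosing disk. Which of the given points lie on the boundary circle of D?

P, Q, S

The minimum enclosing circle is determined by three boundary points: P, Q, S.
Their circumcentre is (-51/46, -61/46) with r² = 23585/1058.
The farthest remaining point R is at distance² 12269/1058 ≤ 23585/1058.
The points at distance exactly r from the centre are P, Q, S — 3 points.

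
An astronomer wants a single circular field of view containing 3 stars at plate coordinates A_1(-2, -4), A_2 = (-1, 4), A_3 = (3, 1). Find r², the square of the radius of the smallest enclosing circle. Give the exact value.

1625/98

Side lengths²: A_1A_2² = 65, A_1A_3² = 50, A_2A_3² = 25.
Since A_1A_2² = 65 < 50 + 25 = 75, the triangle is acute, so the smallest enclosing circle is the circumcircle.
Circumcentre = (-13/14, -1/14), r² = 1625/98.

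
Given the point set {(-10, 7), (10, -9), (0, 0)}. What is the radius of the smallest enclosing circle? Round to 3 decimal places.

Call the three points A, B, C in the order given.
Side lengths²: AB² = 656, AC² = 149, BC² = 181.
Since AB² = 656 ≥ 181 + 149 = 330, the angle opposite AB is not acute, so the smallest enclosing circle has AB as diameter.
Centre = midpoint of AB = (0, -1), r² = 656/4 = 164.
r = √164 ≈ 12.806.

12.806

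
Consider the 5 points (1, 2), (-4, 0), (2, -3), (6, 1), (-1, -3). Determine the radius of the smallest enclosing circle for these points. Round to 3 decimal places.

5.025

By Welzl's lemma the MEC is supported by two points (diametrically opposite) or three points (on a circumcircle).
The farthest pair is (-4, 0)–(6, 1) with squared distance 101. The circle on this segment as diameter has centre (1, 0.5) and r² = 101/4 = 25.25.
Check (1, 2): distance² to centre = 2.25 ≤ 25.25, so it lies inside.
All remaining points lie in this disk, and no smaller disk contains both endpoints, so this is the minimum enclosing circle.
r = √(25.25) ≈ 5.025.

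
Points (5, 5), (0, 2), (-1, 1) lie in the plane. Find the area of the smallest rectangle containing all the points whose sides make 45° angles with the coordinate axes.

In coordinates u = x + y, v = x − y the rectangle is axis-aligned; the map (x,y)→(u,v) scales areas by 2.
u-values: 10, 2, 0; range = 10 − 0 = 10.
v-values: 0, -2, -2; range = 0 − (-2) = 2.
Area = (10 × 2) / 2 = 10.

10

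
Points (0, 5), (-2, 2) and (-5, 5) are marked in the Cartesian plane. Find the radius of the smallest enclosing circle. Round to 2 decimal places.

Call the three points A, B, C in the order given.
Side lengths²: AB² = 13, AC² = 25, BC² = 18.
Since AC² = 25 < 18 + 13 = 31, the triangle is acute, so the smallest enclosing circle is the circumcircle.
Circumcentre = (-2.5, 4.5), r² = 6.5.
r = √(6.5) ≈ 2.55.

2.55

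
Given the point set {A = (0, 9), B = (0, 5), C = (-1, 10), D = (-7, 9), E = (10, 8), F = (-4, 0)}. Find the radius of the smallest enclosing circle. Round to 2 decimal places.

8.68

By Welzl's lemma the MEC is supported by two points (diametrically opposite) or three points (on a circumcircle).
The minimum enclosing circle is determined by three boundary points: D, E, F.
Their circumcentre is (1.4, 6.8) with r² = 75.4.
The farthest remaining point C is at distance² 16 ≤ 75.4.
r = √(75.4) ≈ 8.68.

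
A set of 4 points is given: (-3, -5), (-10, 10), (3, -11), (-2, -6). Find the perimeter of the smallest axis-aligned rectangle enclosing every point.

Width = max x − min x = 3 − (-10) = 13.
Height = max y − min y = 10 − (-11) = 21.
Perimeter = 2(13 + 21) = 68.

68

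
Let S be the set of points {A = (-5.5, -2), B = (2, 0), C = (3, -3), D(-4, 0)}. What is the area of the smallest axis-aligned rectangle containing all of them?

25.5

x ranges over [-5.5, 3], width 8.5.
y ranges over [-3, 0], height 3.
Area = 8.5 × 3 = 25.5.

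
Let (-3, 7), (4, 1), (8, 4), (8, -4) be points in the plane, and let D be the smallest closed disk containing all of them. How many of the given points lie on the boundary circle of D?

By Welzl's lemma the MEC is supported by two points (diametrically opposite) or three points (on a circumcircle).
The farthest pair is (-3, 7)–(8, -4) with squared distance 242. The circle on this segment as diameter has centre (2.5, 1.5) and r² = 242/4 = 60.5.
Check (4, 1): distance² to centre = 2.5 ≤ 60.5, so it lies inside.
All remaining points lie in this disk, and no smaller disk contains both endpoints, so this is the minimum enclosing circle.
The points at distance exactly r from the centre are (-3, 7), (8, -4) — 2 points.

2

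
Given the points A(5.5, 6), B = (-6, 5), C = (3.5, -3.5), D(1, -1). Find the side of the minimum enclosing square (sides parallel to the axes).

11.5

The bounding box has width 11.5 and height 9.5.
An axis-aligned square enclosing the set must have side ≥ max(width, height).
So the minimum side is max(11.5, 9.5) = 11.5.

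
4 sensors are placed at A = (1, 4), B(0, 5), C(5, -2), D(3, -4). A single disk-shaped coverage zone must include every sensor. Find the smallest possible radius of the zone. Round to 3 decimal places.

A smallest enclosing disk is always determined by at most three of the input points on its boundary.
The farthest pair is B–D with squared distance 90. The circle on this segment as diameter has centre (1.5, 0.5) and r² = 90/4 = 22.5.
Check A: distance² to centre = 12.5 ≤ 22.5, so it lies inside.
All remaining points lie in this disk, and no smaller disk contains both endpoints, so this is the minimum enclosing circle.
r = √(22.5) ≈ 4.743.

4.743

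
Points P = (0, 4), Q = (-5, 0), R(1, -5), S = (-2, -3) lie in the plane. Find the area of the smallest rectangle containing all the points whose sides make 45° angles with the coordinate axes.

49.5

In coordinates u = x + y, v = x − y the rectangle is axis-aligned; the map (x,y)→(u,v) scales areas by 2.
u-values: 4, -5, -4, -5; range = 4 − (-5) = 9.
v-values: -4, -5, 6, 1; range = 6 − (-5) = 11.
Area = (9 × 11) / 2 = 49.5.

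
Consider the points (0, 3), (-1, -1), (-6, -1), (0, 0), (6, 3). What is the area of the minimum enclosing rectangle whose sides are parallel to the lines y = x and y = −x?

In coordinates u = x + y, v = x − y the rectangle is axis-aligned; the map (x,y)→(u,v) scales areas by 2.
u-values: 3, -2, -7, 0, 9; range = 9 − (-7) = 16.
v-values: -3, 0, -5, 0, 3; range = 3 − (-5) = 8.
Area = (16 × 8) / 2 = 64.

64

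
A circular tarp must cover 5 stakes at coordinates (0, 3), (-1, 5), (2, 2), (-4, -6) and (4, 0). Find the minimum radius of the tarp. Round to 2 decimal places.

By Welzl's lemma the MEC is supported by two points (diametrically opposite) or three points (on a circumcircle).
The minimum enclosing circle is determined by three boundary points: (-1, 5), (-4, -6), (4, 0).
Their circumcentre is (-12/7, -5/7) with r² = 1625/49.
The farthest remaining point (2, 2) is at distance² 1037/49 ≤ 1625/49.
r = √(1625/49) ≈ 5.76.

5.76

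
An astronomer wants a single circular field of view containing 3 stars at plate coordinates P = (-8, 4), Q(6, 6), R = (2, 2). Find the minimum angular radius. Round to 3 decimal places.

Side lengths²: PQ² = 200, PR² = 104, QR² = 32.
Since PQ² = 200 ≥ 104 + 32 = 136, the angle opposite PQ is not acute, so the smallest enclosing circle has PQ as diameter.
Centre = midpoint of PQ = (-1, 5), r² = 200/4 = 50.
r = √50 ≈ 7.071.

7.071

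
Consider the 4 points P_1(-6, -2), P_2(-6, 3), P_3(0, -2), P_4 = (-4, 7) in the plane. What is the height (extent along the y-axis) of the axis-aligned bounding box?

9

max y = 7, min y = -2, so height = 9.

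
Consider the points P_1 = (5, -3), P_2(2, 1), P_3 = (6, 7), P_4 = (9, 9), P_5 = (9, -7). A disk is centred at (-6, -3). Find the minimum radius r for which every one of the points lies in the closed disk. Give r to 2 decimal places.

19.21

The required radius is the distance from (-6, -3) to the farthest point.
Squared distances: 121, 80, 244, 369, 241.
Maximum is 369, attained at P_4.
r = √369 ≈ 19.21.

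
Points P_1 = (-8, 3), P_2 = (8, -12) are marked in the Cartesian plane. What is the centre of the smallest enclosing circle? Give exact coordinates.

The smallest circle enclosing two points has them as diameter endpoints.
Centre = midpoint = (0, -4.5); r² = |P_1P_2|²/4 = 481/4 = 120.25.
Centre = (0, -4.5).

(0, -4.5)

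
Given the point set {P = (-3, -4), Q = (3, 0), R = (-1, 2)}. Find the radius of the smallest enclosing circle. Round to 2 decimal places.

3.64

Side lengths²: PQ² = 52, PR² = 40, QR² = 20.
Since PQ² = 52 < 40 + 20 = 60, the triangle is acute, so the smallest enclosing circle is the circumcircle.
Circumcentre = (-2/7, -11/7), r² = 650/49.
r = √(650/49) ≈ 3.64.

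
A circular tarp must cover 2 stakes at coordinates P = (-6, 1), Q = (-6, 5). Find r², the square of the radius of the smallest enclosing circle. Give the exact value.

4

The smallest circle enclosing two points has them as diameter endpoints.
Centre = midpoint = (-6, 3); r² = |PQ|²/4 = 16/4 = 4.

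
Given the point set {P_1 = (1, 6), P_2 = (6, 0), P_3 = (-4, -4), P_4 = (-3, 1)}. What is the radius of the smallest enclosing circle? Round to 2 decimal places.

5.88

By Welzl's lemma the MEC is supported by two points (diametrically opposite) or three points (on a circumcircle).
The minimum enclosing circle is determined by three boundary points: P_1, P_2, P_3.
Their circumcentre is (0.125, 0.1875) with r² = 34.55078125.
The farthest remaining point P_4 is at distance² 10.42578125 ≤ 34.55078125.
r = √(34.55078125) ≈ 5.88.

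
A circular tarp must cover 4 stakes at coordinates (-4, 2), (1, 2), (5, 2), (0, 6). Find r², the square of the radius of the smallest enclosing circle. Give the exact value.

20.25

The minimum enclosing circle of a finite set is fixed by two of the points (as a diameter) or three (as a circumcircle).
The farthest pair is (-4, 2)–(5, 2) with squared distance 81. The circle on this segment as diameter has centre (0.5, 2) and r² = 81/4 = 20.25.
Check (1, 2): distance² to centre = 0.25 ≤ 20.25, so it lies inside.
All remaining points lie in this disk, and no smaller disk contains both endpoints, so this is the minimum enclosing circle.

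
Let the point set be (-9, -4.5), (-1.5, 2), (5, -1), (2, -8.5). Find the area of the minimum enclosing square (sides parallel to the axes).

196

The bounding box has width 14 and height 10.5.
An axis-aligned square enclosing the set must have side ≥ max(width, height).
So the minimum side is max(14, 10.5) = 14.
Area = 14² = 196.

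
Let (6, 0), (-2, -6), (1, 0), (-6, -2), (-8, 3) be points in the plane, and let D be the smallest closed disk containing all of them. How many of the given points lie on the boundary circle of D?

3

The minimum enclosing circle is determined by three boundary points: (6, 0), (-2, -6), (-8, 3).
Their circumcentre is (-13/12, 10/9) with r² = 66625/1296.
The farthest remaining point (-6, -2) is at distance² 43873/1296 ≤ 66625/1296.
The points at distance exactly r from the centre are (6, 0), (-2, -6), (-8, 3) — 3 points.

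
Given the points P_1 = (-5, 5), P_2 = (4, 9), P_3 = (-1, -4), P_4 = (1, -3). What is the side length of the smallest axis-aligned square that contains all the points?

The bounding box has width 9 and height 13.
An axis-aligned square enclosing the set must have side ≥ max(width, height).
So the minimum side is max(9, 13) = 13.

13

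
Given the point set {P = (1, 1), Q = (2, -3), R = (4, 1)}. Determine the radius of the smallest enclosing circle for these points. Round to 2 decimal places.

2.30

Side lengths²: PQ² = 17, PR² = 9, QR² = 20.
Since QR² = 20 < 17 + 9 = 26, the triangle is acute, so the smallest enclosing circle is the circumcircle.
Circumcentre = (2.5, -0.75), r² = 5.3125.
r = √(5.3125) ≈ 2.30.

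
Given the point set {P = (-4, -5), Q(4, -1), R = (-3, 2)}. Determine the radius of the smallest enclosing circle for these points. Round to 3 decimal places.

Side lengths²: PQ² = 80, PR² = 50, QR² = 58.
Since PQ² = 80 < 58 + 50 = 108, the triangle is acute, so the smallest enclosing circle is the circumcircle.
Circumcentre = (-7/13, -25/13), r² = 3625/169.
r = √(3625/169) ≈ 4.631.

4.631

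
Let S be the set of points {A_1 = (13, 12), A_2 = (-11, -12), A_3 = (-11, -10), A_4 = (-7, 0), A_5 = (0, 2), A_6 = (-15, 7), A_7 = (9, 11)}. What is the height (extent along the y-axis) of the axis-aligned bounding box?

max y = 12, min y = -12, so height = 24.

24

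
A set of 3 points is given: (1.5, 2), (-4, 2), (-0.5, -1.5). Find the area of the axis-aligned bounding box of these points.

x ranges over [-4, 1.5], width 5.5.
y ranges over [-1.5, 2], height 3.5.
Area = 5.5 × 3.5 = 19.25.

19.25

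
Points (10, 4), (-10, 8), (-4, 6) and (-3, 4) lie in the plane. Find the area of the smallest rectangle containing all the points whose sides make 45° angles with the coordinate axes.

192

In coordinates u = x + y, v = x − y the rectangle is axis-aligned; the map (x,y)→(u,v) scales areas by 2.
u-values: 14, -2, 2, 1; range = 14 − (-2) = 16.
v-values: 6, -18, -10, -7; range = 6 − (-18) = 24.
Area = (16 × 24) / 2 = 192.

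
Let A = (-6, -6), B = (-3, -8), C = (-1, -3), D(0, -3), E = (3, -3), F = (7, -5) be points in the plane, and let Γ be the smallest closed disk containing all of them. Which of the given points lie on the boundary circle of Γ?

By Welzl's lemma the MEC is supported by two points (diametrically opposite) or three points (on a circumcircle).
The farthest pair is A–F with squared distance 170. The circle on this segment as diameter has centre (0.5, -5.5) and r² = 170/4 = 42.5.
Check B: distance² to centre = 18.5 ≤ 42.5, so it lies inside.
All remaining points lie in this disk, and no smaller disk contains both endpoints, so this is the minimum enclosing circle.
The points at distance exactly r from the centre are A, F — 2 points.

A, F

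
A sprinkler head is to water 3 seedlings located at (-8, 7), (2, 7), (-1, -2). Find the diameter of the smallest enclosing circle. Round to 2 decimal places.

Call the three points A, B, C in the order given.
Side lengths²: AB² = 100, AC² = 130, BC² = 90.
Since AC² = 130 < 100 + 90 = 190, the triangle is acute, so the smallest enclosing circle is the circumcircle.
Circumcentre = (-3, 11/3), r² = 325/9.
Diameter = 2r = 2√(325/9) ≈ 12.02.

12.02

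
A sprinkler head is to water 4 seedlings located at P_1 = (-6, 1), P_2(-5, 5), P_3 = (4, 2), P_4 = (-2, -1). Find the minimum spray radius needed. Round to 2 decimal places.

By Welzl's lemma the MEC is supported by two points (diametrically opposite) or three points (on a circumcircle).
The minimum enclosing circle is determined by three boundary points: P_1, P_2, P_3.
Their circumcentre is (-27/26, 49/26) with r² = 8585/338.
The farthest remaining point P_4 is at distance² 3125/338 ≤ 8585/338.
r = √(8585/338) ≈ 5.04.

5.04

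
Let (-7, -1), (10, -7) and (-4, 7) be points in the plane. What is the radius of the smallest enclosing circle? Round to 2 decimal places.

Call the three points A, B, C in the order given.
Side lengths²: AB² = 325, AC² = 73, BC² = 392.
Since BC² = 392 < 325 + 73 = 398, the triangle is acute, so the smallest enclosing circle is the circumcircle.
Circumcentre = (63/22, -3/22), r² = 23725/242.
r = √(23725/242) ≈ 9.90.

9.90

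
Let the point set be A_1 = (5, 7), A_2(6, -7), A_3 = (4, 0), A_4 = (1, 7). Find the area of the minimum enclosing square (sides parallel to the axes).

196

The bounding box has width 5 and height 14.
An axis-aligned square enclosing the set must have side ≥ max(width, height).
So the minimum side is max(5, 14) = 14.
Area = 14² = 196.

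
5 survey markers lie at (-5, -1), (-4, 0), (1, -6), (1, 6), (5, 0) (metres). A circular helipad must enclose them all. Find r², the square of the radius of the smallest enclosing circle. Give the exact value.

The minimum enclosing circle of a finite set is fixed by two of the points (as a diameter) or three (as a circumcircle).
The minimum enclosing circle is determined by three boundary points: (-5, -1), (1, -6), (1, 6).
Their circumcentre is (11/12, 0) with r² = 5185/144.
The farthest remaining point (-4, 0) is at distance² 3481/144 ≤ 5185/144.

5185/144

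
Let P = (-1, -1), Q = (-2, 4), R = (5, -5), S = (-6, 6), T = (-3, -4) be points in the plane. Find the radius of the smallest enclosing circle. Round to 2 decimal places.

7.78

The farthest pair is R–S with squared distance 242. The circle on this segment as diameter has centre (-0.5, 0.5) and r² = 242/4 = 60.5.
Check P: distance² to centre = 2.5 ≤ 60.5, so it lies inside.
All remaining points lie in this disk, and no smaller disk contains both endpoints, so this is the minimum enclosing circle.
r = √(60.5) ≈ 7.78.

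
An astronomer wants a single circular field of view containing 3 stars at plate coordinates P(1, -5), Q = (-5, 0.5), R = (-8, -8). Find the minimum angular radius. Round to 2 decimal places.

Side lengths²: PQ² = 66.25, PR² = 90, QR² = 81.25.
Since PR² = 90 < 81.25 + 66.25 = 147.5, the triangle is acute, so the smallest enclosing circle is the circumcircle.
Circumcentre = (-149/36, -55/12), r² = 17225/648.
r = √(17225/648) ≈ 5.16.

5.16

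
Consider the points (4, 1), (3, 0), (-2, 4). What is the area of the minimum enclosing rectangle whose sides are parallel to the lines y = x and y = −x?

13.5

In coordinates u = x + y, v = x − y the rectangle is axis-aligned; the map (x,y)→(u,v) scales areas by 2.
u-values: 5, 3, 2; range = 5 − 2 = 3.
v-values: 3, 3, -6; range = 3 − (-6) = 9.
Area = (3 × 9) / 2 = 13.5.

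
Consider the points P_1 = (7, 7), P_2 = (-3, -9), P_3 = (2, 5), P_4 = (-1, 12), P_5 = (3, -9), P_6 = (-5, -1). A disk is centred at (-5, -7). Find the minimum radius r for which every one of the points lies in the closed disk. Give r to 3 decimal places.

The required radius is the distance from (-5, -7) to the farthest point.
Squared distances: 340, 8, 193, 377, 68, 36.
Maximum is 377, attained at P_4.
r = √377 ≈ 19.416.

19.416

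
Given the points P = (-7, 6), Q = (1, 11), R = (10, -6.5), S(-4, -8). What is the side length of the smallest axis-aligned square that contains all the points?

The bounding box has width 17 and height 19.
An axis-aligned square enclosing the set must have side ≥ max(width, height).
So the minimum side is max(17, 19) = 19.

19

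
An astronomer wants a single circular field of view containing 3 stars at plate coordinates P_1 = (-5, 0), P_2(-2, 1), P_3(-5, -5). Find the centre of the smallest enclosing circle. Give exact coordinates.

(-3.5, -2)

Side lengths²: P_1P_2² = 10, P_1P_3² = 25, P_2P_3² = 45.
Since P_2P_3² = 45 ≥ 25 + 10 = 35, the angle opposite P_2P_3 is not acute, so the smallest enclosing circle has P_2P_3 as diameter.
Centre = midpoint of P_2P_3 = (-3.5, -2), r² = 45/4 = 11.25.
Centre = (-3.5, -2).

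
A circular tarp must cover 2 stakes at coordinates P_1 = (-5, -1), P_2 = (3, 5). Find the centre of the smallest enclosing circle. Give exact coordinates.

(-1, 2)

The smallest circle enclosing two points has them as diameter endpoints.
Centre = midpoint = (-1, 2); r² = |P_1P_2|²/4 = 100/4 = 25.
Centre = (-1, 2).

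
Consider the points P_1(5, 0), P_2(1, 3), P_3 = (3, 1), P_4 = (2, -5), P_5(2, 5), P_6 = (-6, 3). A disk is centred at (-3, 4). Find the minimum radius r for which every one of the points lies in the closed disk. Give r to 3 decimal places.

The required radius is the distance from (-3, 4) to the farthest point.
Squared distances: 80, 17, 45, 106, 26, 10.
Maximum is 106, attained at P_4.
r = √106 ≈ 10.296.

10.296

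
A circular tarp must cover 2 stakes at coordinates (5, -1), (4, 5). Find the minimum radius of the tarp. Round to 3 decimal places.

The smallest circle enclosing two points has them as diameter endpoints.
Centre = midpoint = (4.5, 2); r² = |(5, -1)−(4, 5)|²/4 = 37/4 = 9.25.
r = √(9.25) ≈ 3.041.

3.041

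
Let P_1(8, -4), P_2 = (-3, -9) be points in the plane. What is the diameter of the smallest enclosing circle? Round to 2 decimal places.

The smallest circle enclosing two points has them as diameter endpoints.
Centre = midpoint = (2.5, -6.5); r² = |P_1P_2|²/4 = 146/4 = 36.5.
Diameter = 2r = 2√(36.5) ≈ 12.08.

12.08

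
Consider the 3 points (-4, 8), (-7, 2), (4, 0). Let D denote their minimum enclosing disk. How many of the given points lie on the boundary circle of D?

3

Call the three points A, B, C in the order given.
Side lengths²: AB² = 45, AC² = 128, BC² = 125.
Since AC² = 128 < 125 + 45 = 170, the triangle is acute, so the smallest enclosing circle is the circumcircle.
Circumcentre = (-7/6, 17/6), r² = 625/18.
The points at distance exactly r from the centre are (-4, 8), (-7, 2), (4, 0) — 3 points.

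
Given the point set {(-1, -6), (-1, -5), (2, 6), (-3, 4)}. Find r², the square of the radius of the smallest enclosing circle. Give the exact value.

By Welzl's lemma the MEC is supported by two points (diametrically opposite) or three points (on a circumcircle).
The farthest pair is (-1, -6)–(2, 6) with squared distance 153. The circle on this segment as diameter has centre (0.5, 0) and r² = 153/4 = 38.25.
Check (-1, -5): distance² to centre = 27.25 ≤ 38.25, so it lies inside.
All remaining points lie in this disk, and no smaller disk contains both endpoints, so this is the minimum enclosing circle.

38.25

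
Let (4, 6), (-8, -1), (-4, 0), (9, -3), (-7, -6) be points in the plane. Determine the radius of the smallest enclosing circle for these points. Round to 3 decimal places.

8.580

By Welzl's lemma the MEC is supported by two points (diametrically opposite) or three points (on a circumcircle).
The minimum enclosing circle is determined by three boundary points: (4, 6), (9, -3), (-7, -6).
Their circumcentre is (0.5, -11/6) with r² = 1325/18.
The farthest remaining point (-8, -1) is at distance² 1313/18 ≤ 1325/18.
r = √(1325/18) ≈ 8.580.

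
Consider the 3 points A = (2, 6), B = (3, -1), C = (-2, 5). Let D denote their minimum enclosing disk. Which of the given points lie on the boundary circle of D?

A, B, C

Side lengths²: AB² = 50, AC² = 17, BC² = 61.
Since BC² = 61 < 50 + 17 = 67, the triangle is acute, so the smallest enclosing circle is the circumcircle.
Circumcentre = (47/58, 131/58), r² = 25925/1682.
The points at distance exactly r from the centre are A, B, C — 3 points.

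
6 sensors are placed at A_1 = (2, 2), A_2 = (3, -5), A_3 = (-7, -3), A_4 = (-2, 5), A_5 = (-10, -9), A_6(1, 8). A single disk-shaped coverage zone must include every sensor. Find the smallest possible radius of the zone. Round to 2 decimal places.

By Welzl's lemma the MEC is supported by two points (diametrically opposite) or three points (on a circumcircle).
The farthest pair is A_5–A_6 with squared distance 410. The circle on this segment as diameter has centre (-4.5, -0.5) and r² = 410/4 = 102.5.
Check A_1: distance² to centre = 48.5 ≤ 102.5, so it lies inside.
All remaining points lie in this disk, and no smaller disk contains both endpoints, so this is the minimum enclosing circle.
r = √(102.5) ≈ 10.12.

10.12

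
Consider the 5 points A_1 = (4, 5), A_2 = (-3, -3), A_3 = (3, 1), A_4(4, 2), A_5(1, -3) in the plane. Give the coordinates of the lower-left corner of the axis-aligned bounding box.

(-3, -3)

x-range [-3, 4], y-range [-3, 5].
The lower-left corner is (-3, -3).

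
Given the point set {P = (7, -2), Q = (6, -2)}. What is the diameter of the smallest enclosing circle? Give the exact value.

1

The smallest circle enclosing two points has them as diameter endpoints.
Centre = midpoint = (6.5, -2); r² = |PQ|²/4 = 1/4 = 0.25.
Diameter = 2r = 2√(0.25) = 1.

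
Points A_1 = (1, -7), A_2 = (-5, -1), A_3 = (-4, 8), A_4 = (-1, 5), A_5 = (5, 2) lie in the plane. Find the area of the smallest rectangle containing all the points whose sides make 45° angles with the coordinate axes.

130

In coordinates u = x + y, v = x − y the rectangle is axis-aligned; the map (x,y)→(u,v) scales areas by 2.
u-values: -6, -6, 4, 4, 7; range = 7 − (-6) = 13.
v-values: 8, -4, -12, -6, 3; range = 8 − (-12) = 20.
Area = (13 × 20) / 2 = 130.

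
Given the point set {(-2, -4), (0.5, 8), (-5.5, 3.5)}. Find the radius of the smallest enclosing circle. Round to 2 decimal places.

6.13

Call the three points A, B, C in the order given.
Side lengths²: AB² = 150.25, AC² = 68.5, BC² = 56.25.
Since AB² = 150.25 ≥ 68.5 + 56.25 = 124.75, the angle opposite AB is not acute, so the smallest enclosing circle has AB as diameter.
Centre = midpoint of AB = (-0.75, 2), r² = 150.25/4 = 37.5625.
r = √(37.5625) ≈ 6.13.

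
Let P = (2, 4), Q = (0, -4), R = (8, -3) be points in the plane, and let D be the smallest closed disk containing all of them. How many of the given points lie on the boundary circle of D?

Side lengths²: PQ² = 68, PR² = 85, QR² = 65.
Since PR² = 85 < 68 + 65 = 133, the triangle is acute, so the smallest enclosing circle is the circumcircle.
Circumcentre = (113/31, -41/62), r² = 93925/3844.
The points at distance exactly r from the centre are P, Q, R — 3 points.

3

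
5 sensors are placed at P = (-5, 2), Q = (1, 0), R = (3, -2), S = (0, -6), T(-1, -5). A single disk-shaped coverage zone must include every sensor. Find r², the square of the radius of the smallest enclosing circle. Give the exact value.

The minimum enclosing circle of a finite set is fixed by two of the points (as a diameter) or three (as a circumcircle).
The minimum enclosing circle is determined by three boundary points: P, R, S.
Their circumcentre is (-39/22, -17/11) with r² = 11125/484.
The farthest remaining point T is at distance² 6065/484 ≤ 11125/484.

11125/484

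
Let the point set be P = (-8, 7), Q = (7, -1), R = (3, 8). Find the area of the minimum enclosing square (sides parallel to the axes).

The bounding box has width 15 and height 9.
An axis-aligned square enclosing the set must have side ≥ max(width, height).
So the minimum side is max(15, 9) = 15.
Area = 15² = 225.

225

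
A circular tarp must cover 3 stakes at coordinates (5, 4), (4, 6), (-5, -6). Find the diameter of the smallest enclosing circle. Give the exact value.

15

Call the three points A, B, C in the order given.
Side lengths²: AB² = 5, AC² = 200, BC² = 225.
Since BC² = 225 ≥ 200 + 5 = 205, the angle opposite BC is not acute, so the smallest enclosing circle has BC as diameter.
Centre = midpoint of BC = (-0.5, 0), r² = 225/4 = 56.25.
Diameter = 2r = 2√(56.25) = 15.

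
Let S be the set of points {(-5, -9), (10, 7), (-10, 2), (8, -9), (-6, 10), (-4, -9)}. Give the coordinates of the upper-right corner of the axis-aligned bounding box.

(10, 10)

x-range [-10, 10], y-range [-9, 10].
The upper-right corner is (10, 10).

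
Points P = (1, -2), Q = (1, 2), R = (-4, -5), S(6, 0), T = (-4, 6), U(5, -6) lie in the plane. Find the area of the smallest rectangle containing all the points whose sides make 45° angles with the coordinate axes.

157.5

In coordinates u = x + y, v = x − y the rectangle is axis-aligned; the map (x,y)→(u,v) scales areas by 2.
u-values: -1, 3, -9, 6, 2, -1; range = 6 − (-9) = 15.
v-values: 3, -1, 1, 6, -10, 11; range = 11 − (-10) = 21.
Area = (15 × 21) / 2 = 157.5.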